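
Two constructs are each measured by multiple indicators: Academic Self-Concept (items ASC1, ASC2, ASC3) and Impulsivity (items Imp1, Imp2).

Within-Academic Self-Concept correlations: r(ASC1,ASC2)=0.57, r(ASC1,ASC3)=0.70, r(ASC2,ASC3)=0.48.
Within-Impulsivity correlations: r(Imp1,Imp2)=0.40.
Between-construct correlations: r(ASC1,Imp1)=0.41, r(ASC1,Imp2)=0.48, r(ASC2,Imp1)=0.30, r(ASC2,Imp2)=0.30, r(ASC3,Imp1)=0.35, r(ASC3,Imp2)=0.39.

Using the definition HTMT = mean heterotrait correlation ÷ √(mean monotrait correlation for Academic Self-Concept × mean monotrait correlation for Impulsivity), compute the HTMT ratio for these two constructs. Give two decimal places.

Mean heterotrait r = 2.23/6 = 0.3717.
Mean within-ASC = 1.75/3 = 0.5833; mean within-Imp = 0.40/1 = 0.4000.
Geometric mean = √(0.5833 × 0.4000) = 0.4830.
HTMT = 0.3717 / 0.4830 = 0.77.

0.77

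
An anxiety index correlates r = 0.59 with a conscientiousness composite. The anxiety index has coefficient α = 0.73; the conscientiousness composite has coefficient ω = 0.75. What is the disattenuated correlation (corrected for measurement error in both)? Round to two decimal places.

0.80

r_true = r_obs / √(r_xx · r_yy) = 0.59 / √(0.73 × 0.75) = 0.59 / √0.5475 = 0.59 / 0.7399 ≈ 0.80.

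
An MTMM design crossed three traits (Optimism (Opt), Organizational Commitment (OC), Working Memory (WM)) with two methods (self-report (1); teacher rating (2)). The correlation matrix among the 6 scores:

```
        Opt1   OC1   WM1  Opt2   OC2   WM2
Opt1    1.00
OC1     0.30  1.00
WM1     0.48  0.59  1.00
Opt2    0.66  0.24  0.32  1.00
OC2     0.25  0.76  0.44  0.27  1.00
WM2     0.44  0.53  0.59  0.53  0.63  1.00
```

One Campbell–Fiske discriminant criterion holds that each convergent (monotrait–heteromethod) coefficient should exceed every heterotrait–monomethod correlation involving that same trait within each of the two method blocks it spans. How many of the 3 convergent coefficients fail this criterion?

1

Checking each validity diagonal entry against its comparison values:
Opt (methods 1·2): 0.66 vs {0.30, 0.27, 0.48, 0.53} → pass.
OC (methods 1·2): 0.76 vs {0.30, 0.27, 0.59, 0.63} → pass.
WM (methods 1·2): 0.59 vs {0.48, 0.53, 0.59, 0.63} → fail.
1 of 3 fail.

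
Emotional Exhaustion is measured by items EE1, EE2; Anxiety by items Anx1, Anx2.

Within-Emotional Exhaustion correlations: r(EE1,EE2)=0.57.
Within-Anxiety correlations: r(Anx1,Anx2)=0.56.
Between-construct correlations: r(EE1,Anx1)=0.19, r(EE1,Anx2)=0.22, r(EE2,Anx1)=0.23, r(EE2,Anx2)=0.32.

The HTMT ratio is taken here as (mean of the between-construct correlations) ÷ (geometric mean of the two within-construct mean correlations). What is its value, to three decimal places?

Between-construct mean = 0.96/4 = 0.2400.
Mean within-EE = 0.57/1 = 0.5700; mean within-Anx = 0.56/1 = 0.5600.
Geometric mean = √(0.5700 × 0.5600) = 0.5650.
HTMT = 0.2400 / 0.5650 = 0.425.

0.425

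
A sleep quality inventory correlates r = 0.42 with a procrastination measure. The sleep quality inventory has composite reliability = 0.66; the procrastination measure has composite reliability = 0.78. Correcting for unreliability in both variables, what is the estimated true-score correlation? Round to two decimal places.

r_true = r_obs / √(r_xx · r_yy) = 0.42 / √(0.66 × 0.78) = 0.42 / √0.5148 = 0.42 / 0.7175 ≈ 0.59.

0.59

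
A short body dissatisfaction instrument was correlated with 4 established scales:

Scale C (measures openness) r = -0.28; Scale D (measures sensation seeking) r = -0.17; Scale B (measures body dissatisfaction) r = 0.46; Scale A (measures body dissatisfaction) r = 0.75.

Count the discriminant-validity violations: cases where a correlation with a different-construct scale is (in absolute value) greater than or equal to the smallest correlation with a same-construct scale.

Convergent (same construct = body dissatisfaction): Scale B, Scale A.
Smallest convergent = 0.46. Discriminant |r|: 0.28, 0.17; count ≥ 0.46 → 0.

0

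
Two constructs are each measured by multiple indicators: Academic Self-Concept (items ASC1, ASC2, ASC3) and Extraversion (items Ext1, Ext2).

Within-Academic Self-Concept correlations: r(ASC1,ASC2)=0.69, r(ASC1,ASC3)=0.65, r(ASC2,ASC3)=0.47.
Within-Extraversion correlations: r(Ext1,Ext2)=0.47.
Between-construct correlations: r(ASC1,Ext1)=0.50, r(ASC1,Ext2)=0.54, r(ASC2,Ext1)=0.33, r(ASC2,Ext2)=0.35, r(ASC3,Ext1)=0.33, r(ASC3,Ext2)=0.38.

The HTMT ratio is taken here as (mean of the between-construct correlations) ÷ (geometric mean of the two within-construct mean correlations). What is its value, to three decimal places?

Mean heterotrait r = 2.43/6 = 0.4050.
Mean within-ASC = 1.81/3 = 0.6033; mean within-Ext = 0.47/1 = 0.4700.
Geometric mean = √(0.6033 × 0.4700) = 0.5325.
HTMT = 0.4050 / 0.5325 = 0.761.

0.761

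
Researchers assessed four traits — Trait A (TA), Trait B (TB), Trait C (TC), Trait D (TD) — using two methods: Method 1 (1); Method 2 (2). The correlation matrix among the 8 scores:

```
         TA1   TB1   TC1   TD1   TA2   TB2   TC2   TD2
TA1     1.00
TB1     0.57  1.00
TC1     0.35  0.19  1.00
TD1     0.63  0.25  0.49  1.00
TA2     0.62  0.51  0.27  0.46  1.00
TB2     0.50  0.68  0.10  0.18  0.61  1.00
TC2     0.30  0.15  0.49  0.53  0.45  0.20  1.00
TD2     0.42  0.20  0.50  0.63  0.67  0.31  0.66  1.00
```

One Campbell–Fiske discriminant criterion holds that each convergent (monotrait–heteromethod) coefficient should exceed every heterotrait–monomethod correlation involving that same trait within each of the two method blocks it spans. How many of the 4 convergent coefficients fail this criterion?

Each convergent coefficient versus the relevant comparison correlations:
TA (methods 1·2): 0.62 vs {0.57, 0.61, 0.35, 0.45, 0.63, 0.67} → fail.
TB (methods 1·2): 0.68 vs {0.57, 0.61, 0.19, 0.20, 0.25, 0.31} → pass.
TC (methods 1·2): 0.49 vs {0.35, 0.45, 0.19, 0.20, 0.49, 0.66} → fail.
TD (methods 1·2): 0.63 vs {0.63, 0.67, 0.25, 0.31, 0.49, 0.66} → fail.
3 of 4 fail.

3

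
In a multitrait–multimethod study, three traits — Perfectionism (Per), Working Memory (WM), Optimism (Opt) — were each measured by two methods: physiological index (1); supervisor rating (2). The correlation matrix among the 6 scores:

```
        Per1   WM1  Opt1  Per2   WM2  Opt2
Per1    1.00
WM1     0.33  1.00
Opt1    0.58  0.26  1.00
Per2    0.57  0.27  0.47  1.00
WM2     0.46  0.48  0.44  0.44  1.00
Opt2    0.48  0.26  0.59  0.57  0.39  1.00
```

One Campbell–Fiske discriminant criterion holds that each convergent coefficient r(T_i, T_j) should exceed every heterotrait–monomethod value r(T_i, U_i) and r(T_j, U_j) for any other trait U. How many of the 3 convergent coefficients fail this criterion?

1

Each convergent coefficient versus the relevant comparison correlations:
Per (methods 1·2): 0.57 vs {0.33, 0.44, 0.58, 0.57} → fail.
WM (methods 1·2): 0.48 vs {0.33, 0.44, 0.26, 0.39} → pass.
Opt (methods 1·2): 0.59 vs {0.58, 0.57, 0.26, 0.39} → pass.
1 of 3 fail.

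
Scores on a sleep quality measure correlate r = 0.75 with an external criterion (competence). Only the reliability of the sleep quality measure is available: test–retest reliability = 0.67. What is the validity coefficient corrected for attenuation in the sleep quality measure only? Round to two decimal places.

Single correction: r_c = r_obs / √r_xx = 0.75 / √0.67 = 0.75 / 0.8185 ≈ 0.92.

0.92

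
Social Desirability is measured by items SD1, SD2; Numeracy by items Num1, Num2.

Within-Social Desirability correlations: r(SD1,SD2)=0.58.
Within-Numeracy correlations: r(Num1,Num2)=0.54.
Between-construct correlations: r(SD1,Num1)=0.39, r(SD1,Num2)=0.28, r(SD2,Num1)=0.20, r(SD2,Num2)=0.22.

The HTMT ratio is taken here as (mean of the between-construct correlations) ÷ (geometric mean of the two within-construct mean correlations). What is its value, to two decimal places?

Mean between = 1.09/4 = 0.2725.
Mean within-SD = 0.58/1 = 0.5800; mean within-Num = 0.54/1 = 0.5400.
Geometric mean = √(0.5800 × 0.5400) = 0.5596.
HTMT = 0.2725 / 0.5596 = 0.49.

0.49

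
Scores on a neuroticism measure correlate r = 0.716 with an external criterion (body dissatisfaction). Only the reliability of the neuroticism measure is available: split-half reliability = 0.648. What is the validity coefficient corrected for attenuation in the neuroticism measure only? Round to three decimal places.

0.889

Single correction: r_c = r_obs / √r_xx = 0.716 / √0.648 = 0.716 / 0.8050 ≈ 0.889.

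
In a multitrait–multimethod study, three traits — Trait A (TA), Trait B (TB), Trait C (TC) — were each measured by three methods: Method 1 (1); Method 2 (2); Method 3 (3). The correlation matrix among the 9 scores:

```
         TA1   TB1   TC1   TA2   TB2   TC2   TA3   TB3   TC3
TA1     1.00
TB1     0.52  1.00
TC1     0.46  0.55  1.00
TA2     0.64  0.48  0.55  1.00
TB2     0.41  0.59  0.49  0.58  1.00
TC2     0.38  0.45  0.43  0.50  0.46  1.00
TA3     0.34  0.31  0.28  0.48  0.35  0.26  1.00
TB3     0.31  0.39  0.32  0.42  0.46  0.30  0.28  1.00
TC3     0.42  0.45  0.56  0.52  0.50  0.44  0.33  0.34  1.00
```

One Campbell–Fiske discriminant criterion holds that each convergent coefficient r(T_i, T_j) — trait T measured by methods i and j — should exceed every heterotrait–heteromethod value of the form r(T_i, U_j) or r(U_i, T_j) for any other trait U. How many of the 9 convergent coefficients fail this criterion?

Each convergent coefficient versus the relevant comparison correlations:
TA (methods 1·2): 0.64 vs {0.41, 0.48, 0.38, 0.55} → pass.
TA (methods 1·3): 0.34 vs {0.31, 0.31, 0.42, 0.28} → fail.
TA (methods 2·3): 0.48 vs {0.42, 0.35, 0.52, 0.26} → fail.
TB (methods 1·2): 0.59 vs {0.48, 0.41, 0.45, 0.49} → pass.
TB (methods 1·3): 0.39 vs {0.31, 0.31, 0.45, 0.32} → fail.
TB (methods 2·3): 0.46 vs {0.35, 0.42, 0.50, 0.30} → fail.
TC (methods 1·2): 0.43 vs {0.55, 0.38, 0.49, 0.45} → fail.
TC (methods 1·3): 0.56 vs {0.28, 0.42, 0.32, 0.45} → pass.
TC (methods 2·3): 0.44 vs {0.26, 0.52, 0.30, 0.50} → fail.
6 of 9 fail.

6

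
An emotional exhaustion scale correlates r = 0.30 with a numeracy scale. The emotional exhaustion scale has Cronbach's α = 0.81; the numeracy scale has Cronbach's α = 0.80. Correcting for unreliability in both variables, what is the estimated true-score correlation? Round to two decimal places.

r_true = r_obs / √(r_xx · r_yy) = 0.30 / √(0.81 × 0.80) = 0.30 / √0.6480 = 0.30 / 0.8050 ≈ 0.37.

0.37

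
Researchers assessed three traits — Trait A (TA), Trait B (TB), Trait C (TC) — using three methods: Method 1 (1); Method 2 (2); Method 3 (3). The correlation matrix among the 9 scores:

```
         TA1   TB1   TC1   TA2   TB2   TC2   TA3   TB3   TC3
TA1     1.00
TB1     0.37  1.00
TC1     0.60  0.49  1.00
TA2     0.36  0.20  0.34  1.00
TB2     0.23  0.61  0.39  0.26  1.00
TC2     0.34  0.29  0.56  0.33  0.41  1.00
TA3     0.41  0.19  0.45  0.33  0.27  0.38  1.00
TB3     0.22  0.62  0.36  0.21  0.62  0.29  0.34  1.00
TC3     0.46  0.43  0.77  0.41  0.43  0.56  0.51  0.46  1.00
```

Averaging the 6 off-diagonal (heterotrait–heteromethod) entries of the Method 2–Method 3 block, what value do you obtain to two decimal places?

HTHM values (method 2 × method 3): 0.21, 0.41, 0.27, 0.43, 0.38, 0.29; mean = 1.99/6 = 0.33.

0.33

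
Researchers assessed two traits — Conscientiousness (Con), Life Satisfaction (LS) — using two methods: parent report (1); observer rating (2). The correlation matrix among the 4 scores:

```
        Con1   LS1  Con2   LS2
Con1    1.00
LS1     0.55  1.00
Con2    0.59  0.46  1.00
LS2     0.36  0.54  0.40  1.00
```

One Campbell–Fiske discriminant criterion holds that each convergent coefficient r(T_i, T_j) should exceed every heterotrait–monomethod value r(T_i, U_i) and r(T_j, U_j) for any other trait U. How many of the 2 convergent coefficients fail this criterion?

Each convergent coefficient versus the relevant comparison correlations:
Con (methods 1·2): 0.59 vs {0.55, 0.40} → pass.
LS (methods 1·2): 0.54 vs {0.55, 0.40} → fail.
1 of 2 fail.

1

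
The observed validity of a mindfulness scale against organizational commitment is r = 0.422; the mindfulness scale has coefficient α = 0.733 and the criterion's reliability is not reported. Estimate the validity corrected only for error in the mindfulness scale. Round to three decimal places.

Single correction: r_c = r_obs / √r_xx = 0.422 / √0.733 = 0.422 / 0.8562 ≈ 0.493.

0.493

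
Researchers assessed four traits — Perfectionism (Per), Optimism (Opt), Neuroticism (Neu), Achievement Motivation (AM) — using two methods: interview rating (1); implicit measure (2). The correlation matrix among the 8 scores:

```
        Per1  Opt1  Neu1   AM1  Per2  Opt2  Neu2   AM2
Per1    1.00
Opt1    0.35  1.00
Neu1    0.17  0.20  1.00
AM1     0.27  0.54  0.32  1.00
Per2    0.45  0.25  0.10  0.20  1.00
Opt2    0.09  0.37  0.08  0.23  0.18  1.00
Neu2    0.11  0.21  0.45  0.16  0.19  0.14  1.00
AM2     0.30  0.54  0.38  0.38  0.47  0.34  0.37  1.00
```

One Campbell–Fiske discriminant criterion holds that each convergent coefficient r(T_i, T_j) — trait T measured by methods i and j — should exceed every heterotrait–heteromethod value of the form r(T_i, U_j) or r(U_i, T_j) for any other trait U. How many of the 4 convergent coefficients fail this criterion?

2

Convergent coefficients and their comparison sets:
Per (methods 1·2): 0.45 vs {0.09, 0.25, 0.11, 0.10, 0.30, 0.20} → pass.
Opt (methods 1·2): 0.37 vs {0.25, 0.09, 0.21, 0.08, 0.54, 0.23} → fail.
Neu (methods 1·2): 0.45 vs {0.10, 0.11, 0.08, 0.21, 0.38, 0.16} → pass.
AM (methods 1·2): 0.38 vs {0.20, 0.30, 0.23, 0.54, 0.16, 0.38} → fail.
2 of 4 fail.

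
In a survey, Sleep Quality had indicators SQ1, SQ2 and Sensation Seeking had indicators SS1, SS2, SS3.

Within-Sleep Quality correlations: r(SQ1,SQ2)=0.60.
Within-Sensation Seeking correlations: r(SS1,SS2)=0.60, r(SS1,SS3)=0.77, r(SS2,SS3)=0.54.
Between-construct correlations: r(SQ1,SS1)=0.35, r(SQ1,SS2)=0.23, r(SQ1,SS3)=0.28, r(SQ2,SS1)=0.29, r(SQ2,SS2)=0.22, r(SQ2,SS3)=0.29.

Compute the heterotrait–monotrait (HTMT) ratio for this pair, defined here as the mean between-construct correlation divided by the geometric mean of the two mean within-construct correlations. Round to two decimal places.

0.45

Mean between = 1.66/6 = 0.2767.
Mean within-SQ = 0.60/1 = 0.6000; mean within-SS = 1.91/3 = 0.6367.
Geometric mean = √(0.6000 × 0.6367) = 0.6181.
HTMT = 0.2767 / 0.6181 = 0.45.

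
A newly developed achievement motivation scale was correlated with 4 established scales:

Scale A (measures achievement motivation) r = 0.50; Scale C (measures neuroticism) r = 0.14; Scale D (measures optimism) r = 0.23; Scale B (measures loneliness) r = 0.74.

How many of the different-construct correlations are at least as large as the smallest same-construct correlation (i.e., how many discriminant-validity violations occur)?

1

Convergent (same construct = achievement motivation): Scale A.
Smallest convergent = 0.50. Discriminant values: 0.14, 0.23, 0.74; count ≥ 0.50 → 1.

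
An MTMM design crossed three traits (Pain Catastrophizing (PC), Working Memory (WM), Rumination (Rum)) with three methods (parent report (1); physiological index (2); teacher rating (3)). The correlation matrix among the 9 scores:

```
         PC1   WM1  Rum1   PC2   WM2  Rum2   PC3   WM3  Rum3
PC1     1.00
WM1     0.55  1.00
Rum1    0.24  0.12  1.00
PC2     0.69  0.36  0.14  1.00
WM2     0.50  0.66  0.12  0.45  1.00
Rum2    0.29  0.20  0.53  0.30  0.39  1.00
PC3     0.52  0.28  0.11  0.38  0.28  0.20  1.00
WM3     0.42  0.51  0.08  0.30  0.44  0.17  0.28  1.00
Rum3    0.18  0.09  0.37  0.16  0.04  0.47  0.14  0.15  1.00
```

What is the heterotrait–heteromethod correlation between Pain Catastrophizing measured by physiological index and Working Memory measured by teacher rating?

0.30

Different traits and methods: r(PC2, WM3) = 0.30.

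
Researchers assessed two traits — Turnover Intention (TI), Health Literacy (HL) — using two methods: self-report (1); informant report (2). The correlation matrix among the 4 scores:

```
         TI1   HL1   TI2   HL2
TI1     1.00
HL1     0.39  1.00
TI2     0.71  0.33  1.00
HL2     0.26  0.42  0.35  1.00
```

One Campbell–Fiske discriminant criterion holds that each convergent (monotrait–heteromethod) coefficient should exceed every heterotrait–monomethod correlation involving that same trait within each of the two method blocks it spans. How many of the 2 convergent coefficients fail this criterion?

0

Each convergent coefficient versus the relevant comparison correlations:
TI (methods 1·2): 0.71 vs {0.39, 0.35} → pass.
HL (methods 1·2): 0.42 vs {0.39, 0.35} → pass.
0 of 2 fail.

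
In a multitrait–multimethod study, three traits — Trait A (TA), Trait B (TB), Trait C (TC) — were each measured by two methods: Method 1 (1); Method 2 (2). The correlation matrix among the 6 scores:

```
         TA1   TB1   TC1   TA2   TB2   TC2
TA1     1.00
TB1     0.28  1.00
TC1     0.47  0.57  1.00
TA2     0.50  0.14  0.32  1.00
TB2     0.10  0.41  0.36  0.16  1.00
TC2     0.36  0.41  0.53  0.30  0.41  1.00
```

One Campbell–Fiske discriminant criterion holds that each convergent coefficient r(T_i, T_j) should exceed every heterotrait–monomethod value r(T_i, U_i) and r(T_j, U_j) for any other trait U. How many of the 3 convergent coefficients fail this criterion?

Checking each validity diagonal entry against its comparison values:
TA (methods 1·2): 0.50 vs {0.28, 0.16, 0.47, 0.30} → pass.
TB (methods 1·2): 0.41 vs {0.28, 0.16, 0.57, 0.41} → fail.
TC (methods 1·2): 0.53 vs {0.47, 0.30, 0.57, 0.41} → fail.
2 of 3 fail.

2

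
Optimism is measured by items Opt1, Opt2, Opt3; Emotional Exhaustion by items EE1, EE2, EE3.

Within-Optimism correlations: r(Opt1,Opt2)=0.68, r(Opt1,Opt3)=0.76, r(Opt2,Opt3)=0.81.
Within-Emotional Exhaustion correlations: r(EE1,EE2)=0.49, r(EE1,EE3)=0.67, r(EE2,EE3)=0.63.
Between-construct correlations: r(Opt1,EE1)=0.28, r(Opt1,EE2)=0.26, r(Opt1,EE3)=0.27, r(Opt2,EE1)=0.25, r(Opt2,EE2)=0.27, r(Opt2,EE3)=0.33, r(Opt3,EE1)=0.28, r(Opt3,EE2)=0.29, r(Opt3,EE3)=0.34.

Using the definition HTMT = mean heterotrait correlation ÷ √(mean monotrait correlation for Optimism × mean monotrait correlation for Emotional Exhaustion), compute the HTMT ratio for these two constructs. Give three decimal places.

0.427

Mean between = 2.57/9 = 0.2856.
Mean within-Opt = 2.25/3 = 0.7500; mean within-EE = 1.79/3 = 0.5967.
Geometric mean = √(0.7500 × 0.5967) = 0.6690.
HTMT = 0.2856 / 0.6690 = 0.427.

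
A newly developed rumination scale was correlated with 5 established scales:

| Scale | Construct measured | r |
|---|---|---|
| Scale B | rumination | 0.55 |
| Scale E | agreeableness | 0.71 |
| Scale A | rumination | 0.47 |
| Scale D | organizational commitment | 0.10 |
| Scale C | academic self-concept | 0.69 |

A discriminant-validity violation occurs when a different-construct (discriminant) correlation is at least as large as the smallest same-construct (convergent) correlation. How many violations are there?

2

Convergent (same construct = rumination): Scale B, Scale A.
Smallest convergent = 0.47. Discriminant values: 0.71, 0.10, 0.69; count ≥ 0.47 → 2.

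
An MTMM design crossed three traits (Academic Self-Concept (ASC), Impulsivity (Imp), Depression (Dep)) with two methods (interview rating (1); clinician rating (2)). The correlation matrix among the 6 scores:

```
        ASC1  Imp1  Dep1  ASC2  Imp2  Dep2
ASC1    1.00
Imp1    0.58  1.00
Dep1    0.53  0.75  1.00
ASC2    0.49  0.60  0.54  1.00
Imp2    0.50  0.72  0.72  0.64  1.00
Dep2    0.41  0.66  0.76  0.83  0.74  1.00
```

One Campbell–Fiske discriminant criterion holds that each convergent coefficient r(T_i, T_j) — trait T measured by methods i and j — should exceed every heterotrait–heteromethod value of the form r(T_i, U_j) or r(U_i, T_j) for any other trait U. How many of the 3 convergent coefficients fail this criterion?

2

Convergent coefficients and their comparison sets:
ASC (methods 1·2): 0.49 vs {0.50, 0.60, 0.41, 0.54} → fail.
Imp (methods 1·2): 0.72 vs {0.60, 0.50, 0.66, 0.72} → fail.
Dep (methods 1·2): 0.76 vs {0.54, 0.41, 0.72, 0.66} → pass.
2 of 3 fail.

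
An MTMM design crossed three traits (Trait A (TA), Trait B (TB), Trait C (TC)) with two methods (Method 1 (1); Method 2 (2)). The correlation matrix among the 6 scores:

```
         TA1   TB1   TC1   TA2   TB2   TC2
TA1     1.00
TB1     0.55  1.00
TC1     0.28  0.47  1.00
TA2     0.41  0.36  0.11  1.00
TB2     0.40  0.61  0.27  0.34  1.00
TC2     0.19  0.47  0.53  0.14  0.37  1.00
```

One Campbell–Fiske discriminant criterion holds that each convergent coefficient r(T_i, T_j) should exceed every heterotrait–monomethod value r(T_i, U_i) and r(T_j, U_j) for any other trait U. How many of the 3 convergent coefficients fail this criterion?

Convergent coefficients and their comparison sets:
TA (methods 1·2): 0.41 vs {0.55, 0.34, 0.28, 0.14} → fail.
TB (methods 1·2): 0.61 vs {0.55, 0.34, 0.47, 0.37} → pass.
TC (methods 1·2): 0.53 vs {0.28, 0.14, 0.47, 0.37} → pass.
1 of 3 fail.

1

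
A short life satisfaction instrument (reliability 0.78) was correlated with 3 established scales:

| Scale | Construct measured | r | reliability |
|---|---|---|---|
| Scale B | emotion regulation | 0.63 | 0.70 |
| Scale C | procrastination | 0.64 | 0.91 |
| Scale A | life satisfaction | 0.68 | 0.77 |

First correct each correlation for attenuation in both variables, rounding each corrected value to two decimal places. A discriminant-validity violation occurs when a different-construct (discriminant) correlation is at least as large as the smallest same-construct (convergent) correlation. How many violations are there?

Disattenuated r (r / √(r_scale · r_new)):
  Scale B (disc): 0.63 / √(0.70·0.78) = 0.85
  Scale C (disc): 0.64 / √(0.91·0.78) = 0.76
  Scale A (conv): 0.68 / √(0.77·0.78) = 0.88
Smallest convergent = 0.88. Discriminant values: 0.85, 0.76; count ≥ 0.88 → 0.

0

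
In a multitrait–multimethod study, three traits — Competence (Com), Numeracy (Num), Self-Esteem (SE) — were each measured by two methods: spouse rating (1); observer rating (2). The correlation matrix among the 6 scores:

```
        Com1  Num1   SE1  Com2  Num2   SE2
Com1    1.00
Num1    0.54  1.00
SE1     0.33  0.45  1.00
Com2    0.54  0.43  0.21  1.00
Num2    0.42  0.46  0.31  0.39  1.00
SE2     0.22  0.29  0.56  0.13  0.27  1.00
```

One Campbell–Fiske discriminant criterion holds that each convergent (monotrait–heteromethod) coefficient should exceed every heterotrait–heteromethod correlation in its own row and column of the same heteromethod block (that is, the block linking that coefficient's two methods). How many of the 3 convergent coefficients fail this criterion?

Convergent coefficients and their comparison sets:
Com (methods 1·2): 0.54 vs {0.42, 0.43, 0.22, 0.21} → pass.
Num (methods 1·2): 0.46 vs {0.43, 0.42, 0.29, 0.31} → pass.
SE (methods 1·2): 0.56 vs {0.21, 0.22, 0.31, 0.29} → pass.
0 of 3 fail.

0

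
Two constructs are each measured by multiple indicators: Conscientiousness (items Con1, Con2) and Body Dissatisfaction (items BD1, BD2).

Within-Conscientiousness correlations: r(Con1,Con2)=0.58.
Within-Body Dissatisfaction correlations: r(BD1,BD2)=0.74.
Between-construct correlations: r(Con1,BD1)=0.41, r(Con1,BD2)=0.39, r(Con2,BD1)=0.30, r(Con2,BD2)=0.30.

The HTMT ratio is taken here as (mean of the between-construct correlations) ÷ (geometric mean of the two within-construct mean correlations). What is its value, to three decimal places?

0.534

Mean heterotrait r = 1.40/4 = 0.3500.
Mean within-Con = 0.58/1 = 0.5800; mean within-BD = 0.74/1 = 0.7400.
Geometric mean = √(0.5800 × 0.7400) = 0.6551.
HTMT = 0.3500 / 0.6551 = 0.534.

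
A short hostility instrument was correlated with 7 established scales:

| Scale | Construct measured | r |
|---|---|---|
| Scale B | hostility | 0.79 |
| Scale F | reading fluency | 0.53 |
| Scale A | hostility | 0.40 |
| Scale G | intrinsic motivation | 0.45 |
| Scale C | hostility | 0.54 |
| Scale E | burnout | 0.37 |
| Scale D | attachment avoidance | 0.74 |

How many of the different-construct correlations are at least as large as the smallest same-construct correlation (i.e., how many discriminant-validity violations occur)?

3

Convergent (same construct = hostility): Scale B, Scale A, Scale C.
Smallest convergent = 0.40. Discriminant values: 0.53, 0.45, 0.37, 0.74; count ≥ 0.40 → 3.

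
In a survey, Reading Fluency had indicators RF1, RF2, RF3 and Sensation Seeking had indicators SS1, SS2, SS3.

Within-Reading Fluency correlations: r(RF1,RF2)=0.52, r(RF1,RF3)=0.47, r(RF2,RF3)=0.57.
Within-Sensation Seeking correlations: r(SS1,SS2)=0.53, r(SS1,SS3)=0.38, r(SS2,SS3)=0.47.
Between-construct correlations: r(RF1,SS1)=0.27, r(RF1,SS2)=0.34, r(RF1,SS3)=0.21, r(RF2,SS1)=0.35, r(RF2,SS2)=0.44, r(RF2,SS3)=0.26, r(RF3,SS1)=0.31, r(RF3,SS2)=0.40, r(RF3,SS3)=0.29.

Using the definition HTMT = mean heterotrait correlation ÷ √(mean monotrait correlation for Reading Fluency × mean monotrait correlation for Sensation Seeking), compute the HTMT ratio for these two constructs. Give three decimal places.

0.652

Mean between = 2.87/9 = 0.3189.
Mean within-RF = 1.56/3 = 0.5200; mean within-SS = 1.38/3 = 0.4600.
Geometric mean = √(0.5200 × 0.4600) = 0.4891.
HTMT = 0.3189 / 0.4891 = 0.652.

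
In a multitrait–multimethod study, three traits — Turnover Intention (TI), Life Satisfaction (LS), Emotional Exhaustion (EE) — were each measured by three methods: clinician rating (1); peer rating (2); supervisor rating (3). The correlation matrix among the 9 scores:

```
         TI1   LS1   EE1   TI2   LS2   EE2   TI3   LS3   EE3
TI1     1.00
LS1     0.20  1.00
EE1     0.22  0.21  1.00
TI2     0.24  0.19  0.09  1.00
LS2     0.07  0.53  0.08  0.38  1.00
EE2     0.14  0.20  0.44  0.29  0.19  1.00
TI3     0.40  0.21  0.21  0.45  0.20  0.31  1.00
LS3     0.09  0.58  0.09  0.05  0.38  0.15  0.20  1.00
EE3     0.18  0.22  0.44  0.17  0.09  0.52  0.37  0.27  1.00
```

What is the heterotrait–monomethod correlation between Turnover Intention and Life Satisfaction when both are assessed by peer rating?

0.38

Different traits, same method: r(TI2, LS2) = 0.38.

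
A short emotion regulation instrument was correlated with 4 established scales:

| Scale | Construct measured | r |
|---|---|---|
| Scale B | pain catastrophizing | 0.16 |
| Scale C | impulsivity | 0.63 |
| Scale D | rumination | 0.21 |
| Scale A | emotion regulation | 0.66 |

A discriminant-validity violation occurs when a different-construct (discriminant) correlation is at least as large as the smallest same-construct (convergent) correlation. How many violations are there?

Convergent (same construct = emotion regulation): Scale A.
Smallest convergent = 0.66. Discriminant values: 0.16, 0.63, 0.21; count ≥ 0.66 → 0.

0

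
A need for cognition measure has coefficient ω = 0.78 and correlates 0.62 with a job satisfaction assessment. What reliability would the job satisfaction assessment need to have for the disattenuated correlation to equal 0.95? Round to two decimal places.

0.55

r_true = r_obs / √(r_xx · r_yy) ⇒ 0.95 = 0.62 / √(0.78 · r_yy).
√(0.78 · r_yy) = 0.62 / 0.95 = 0.6526; 0.78 · r_yy = 0.4259; r_yy = 0.4259 / 0.78 ≈ 0.55.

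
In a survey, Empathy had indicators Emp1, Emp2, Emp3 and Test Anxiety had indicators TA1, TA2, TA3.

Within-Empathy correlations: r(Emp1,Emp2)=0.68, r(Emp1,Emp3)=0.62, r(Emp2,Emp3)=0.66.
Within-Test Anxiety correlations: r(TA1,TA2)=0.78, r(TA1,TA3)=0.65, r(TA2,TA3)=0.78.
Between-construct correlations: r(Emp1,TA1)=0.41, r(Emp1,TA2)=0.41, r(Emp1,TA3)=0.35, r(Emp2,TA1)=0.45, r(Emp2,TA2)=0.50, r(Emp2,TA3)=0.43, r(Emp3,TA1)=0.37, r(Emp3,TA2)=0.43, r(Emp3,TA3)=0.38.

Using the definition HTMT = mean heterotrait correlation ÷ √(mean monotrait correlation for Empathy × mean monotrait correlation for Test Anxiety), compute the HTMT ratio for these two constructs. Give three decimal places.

0.597

Mean heterotrait r = 3.73/9 = 0.4144.
Mean within-Emp = 1.96/3 = 0.6533; mean within-TA = 2.21/3 = 0.7367.
Geometric mean = √(0.6533 × 0.7367) = 0.6937.
HTMT = 0.4144 / 0.6937 = 0.597.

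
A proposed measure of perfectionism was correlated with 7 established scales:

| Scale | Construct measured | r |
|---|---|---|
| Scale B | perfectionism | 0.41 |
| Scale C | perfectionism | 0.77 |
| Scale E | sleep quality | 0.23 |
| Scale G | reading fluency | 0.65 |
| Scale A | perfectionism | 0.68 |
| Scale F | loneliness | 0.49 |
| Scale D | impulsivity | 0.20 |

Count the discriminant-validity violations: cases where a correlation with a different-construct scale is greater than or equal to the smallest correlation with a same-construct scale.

Convergent (same construct = perfectionism): Scale B, Scale C, Scale A.
Smallest convergent = 0.41. Discriminant values: 0.23, 0.65, 0.49, 0.20; count ≥ 0.41 → 2.

2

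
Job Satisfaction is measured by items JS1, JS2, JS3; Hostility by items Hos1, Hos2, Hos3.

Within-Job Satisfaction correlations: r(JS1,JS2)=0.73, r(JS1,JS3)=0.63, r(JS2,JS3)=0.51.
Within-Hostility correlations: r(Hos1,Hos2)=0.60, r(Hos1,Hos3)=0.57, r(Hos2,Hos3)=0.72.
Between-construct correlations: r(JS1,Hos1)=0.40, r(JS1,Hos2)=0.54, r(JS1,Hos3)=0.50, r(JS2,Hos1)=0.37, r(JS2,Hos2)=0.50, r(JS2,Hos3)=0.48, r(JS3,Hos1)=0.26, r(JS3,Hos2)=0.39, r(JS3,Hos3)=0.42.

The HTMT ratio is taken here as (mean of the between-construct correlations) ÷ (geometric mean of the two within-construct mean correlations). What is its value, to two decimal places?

0.68

Mean heterotrait r = 3.86/9 = 0.4289.
Mean within-JS = 1.87/3 = 0.6233; mean within-Hos = 1.89/3 = 0.6300.
Geometric mean = √(0.6233 × 0.6300) = 0.6266.
HTMT = 0.4289 / 0.6266 = 0.68.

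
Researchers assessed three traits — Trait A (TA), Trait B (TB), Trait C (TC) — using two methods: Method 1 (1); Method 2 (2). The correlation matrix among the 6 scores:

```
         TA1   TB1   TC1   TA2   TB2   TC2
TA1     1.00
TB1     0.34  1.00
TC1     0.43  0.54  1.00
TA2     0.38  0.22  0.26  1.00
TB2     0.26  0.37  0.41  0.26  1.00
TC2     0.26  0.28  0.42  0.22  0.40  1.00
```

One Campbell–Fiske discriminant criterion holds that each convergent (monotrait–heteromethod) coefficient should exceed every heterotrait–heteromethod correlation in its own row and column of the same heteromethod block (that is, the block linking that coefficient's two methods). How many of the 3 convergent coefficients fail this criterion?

Each convergent coefficient versus the relevant comparison correlations:
TA (methods 1·2): 0.38 vs {0.26, 0.22, 0.26, 0.26} → pass.
TB (methods 1·2): 0.37 vs {0.22, 0.26, 0.28, 0.41} → fail.
TC (methods 1·2): 0.42 vs {0.26, 0.26, 0.41, 0.28} → pass.
1 of 3 fail.

1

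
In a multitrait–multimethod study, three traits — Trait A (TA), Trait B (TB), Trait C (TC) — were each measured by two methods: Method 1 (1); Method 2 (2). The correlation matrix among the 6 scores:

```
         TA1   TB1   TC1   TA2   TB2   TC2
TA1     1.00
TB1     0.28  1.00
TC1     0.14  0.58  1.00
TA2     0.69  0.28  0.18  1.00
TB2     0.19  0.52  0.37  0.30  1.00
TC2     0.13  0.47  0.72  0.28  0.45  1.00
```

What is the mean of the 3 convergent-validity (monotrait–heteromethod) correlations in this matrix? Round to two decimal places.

0.64

Convergent values: 0.69, 0.52, 0.72; mean = 1.93/3 = 0.64.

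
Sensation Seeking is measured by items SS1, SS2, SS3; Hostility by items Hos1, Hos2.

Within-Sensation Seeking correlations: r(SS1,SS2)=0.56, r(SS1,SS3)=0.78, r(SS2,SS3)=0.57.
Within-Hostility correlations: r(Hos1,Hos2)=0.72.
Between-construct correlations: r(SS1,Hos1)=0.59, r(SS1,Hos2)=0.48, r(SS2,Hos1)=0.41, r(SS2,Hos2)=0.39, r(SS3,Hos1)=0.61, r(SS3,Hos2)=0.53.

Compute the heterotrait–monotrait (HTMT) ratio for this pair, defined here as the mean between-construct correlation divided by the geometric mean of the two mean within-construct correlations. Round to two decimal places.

Mean heterotrait r = 3.01/6 = 0.5017.
Mean within-SS = 1.91/3 = 0.6367; mean within-Hos = 0.72/1 = 0.7200.
Geometric mean = √(0.6367 × 0.7200) = 0.6771.
HTMT = 0.5017 / 0.6771 = 0.74.

0.74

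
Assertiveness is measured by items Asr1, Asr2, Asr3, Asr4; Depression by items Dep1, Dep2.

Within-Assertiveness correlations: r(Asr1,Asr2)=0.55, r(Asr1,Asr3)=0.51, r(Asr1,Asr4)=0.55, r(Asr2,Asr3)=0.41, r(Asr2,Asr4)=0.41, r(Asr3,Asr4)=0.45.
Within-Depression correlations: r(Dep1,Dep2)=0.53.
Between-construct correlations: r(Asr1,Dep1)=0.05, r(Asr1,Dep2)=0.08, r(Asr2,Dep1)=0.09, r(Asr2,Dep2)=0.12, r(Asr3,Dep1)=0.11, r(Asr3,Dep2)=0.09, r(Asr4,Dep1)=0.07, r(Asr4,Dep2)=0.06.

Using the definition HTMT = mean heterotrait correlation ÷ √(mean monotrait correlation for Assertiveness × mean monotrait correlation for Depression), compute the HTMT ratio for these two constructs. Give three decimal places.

0.166

Between-construct mean = 0.67/8 = 0.0838.
Mean within-Asr = 2.88/6 = 0.4800; mean within-Dep = 0.53/1 = 0.5300.
Geometric mean = √(0.4800 × 0.5300) = 0.5044.
HTMT = 0.0838 / 0.5044 = 0.166.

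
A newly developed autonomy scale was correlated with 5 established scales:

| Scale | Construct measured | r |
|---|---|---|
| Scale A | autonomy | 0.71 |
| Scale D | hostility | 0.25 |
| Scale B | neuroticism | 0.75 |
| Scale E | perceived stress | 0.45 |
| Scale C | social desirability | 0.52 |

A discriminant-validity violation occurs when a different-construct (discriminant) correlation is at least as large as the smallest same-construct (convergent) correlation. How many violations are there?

Convergent (same construct = autonomy): Scale A.
Smallest convergent = 0.71. Discriminant values: 0.25, 0.75, 0.45, 0.52; count ≥ 0.71 → 1.

1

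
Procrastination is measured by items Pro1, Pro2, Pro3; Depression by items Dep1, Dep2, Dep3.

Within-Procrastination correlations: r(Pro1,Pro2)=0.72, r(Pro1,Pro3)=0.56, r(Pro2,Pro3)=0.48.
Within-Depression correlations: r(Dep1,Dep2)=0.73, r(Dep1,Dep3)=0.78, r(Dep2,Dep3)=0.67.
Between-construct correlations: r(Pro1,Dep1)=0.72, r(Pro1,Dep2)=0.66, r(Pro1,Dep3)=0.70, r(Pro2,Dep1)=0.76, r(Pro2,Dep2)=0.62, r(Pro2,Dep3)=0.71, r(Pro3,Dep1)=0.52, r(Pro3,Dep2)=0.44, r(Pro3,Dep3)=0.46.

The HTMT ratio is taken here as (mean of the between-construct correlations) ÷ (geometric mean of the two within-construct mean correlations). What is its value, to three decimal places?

Mean between = 5.59/9 = 0.6211.
Mean within-Pro = 1.76/3 = 0.5867; mean within-Dep = 2.18/3 = 0.7267.
Geometric mean = √(0.5867 × 0.7267) = 0.6530.
HTMT = 0.6211 / 0.6530 = 0.951.

0.951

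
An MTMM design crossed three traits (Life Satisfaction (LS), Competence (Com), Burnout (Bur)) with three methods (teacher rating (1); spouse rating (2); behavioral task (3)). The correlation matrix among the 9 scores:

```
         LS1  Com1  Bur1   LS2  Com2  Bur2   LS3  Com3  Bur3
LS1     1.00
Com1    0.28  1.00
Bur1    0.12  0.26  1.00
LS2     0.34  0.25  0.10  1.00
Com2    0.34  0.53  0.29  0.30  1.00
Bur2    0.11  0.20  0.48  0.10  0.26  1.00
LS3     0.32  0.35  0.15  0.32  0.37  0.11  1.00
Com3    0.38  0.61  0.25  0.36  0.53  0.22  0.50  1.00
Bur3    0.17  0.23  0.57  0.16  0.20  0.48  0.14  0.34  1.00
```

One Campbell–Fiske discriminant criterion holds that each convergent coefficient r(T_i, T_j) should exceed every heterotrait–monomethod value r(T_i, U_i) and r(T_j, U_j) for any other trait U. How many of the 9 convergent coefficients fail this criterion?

2

Convergent coefficients and their comparison sets:
LS (methods 1·2): 0.34 vs {0.28, 0.30, 0.12, 0.10} → pass.
LS (methods 1·3): 0.32 vs {0.28, 0.50, 0.12, 0.14} → fail.
LS (methods 2·3): 0.32 vs {0.30, 0.50, 0.10, 0.14} → fail.
Com (methods 1·2): 0.53 vs {0.28, 0.30, 0.26, 0.26} → pass.
Com (methods 1·3): 0.61 vs {0.28, 0.50, 0.26, 0.34} → pass.
Com (methods 2·3): 0.53 vs {0.30, 0.50, 0.26, 0.34} → pass.
Bur (methods 1·2): 0.48 vs {0.12, 0.10, 0.26, 0.26} → pass.
Bur (methods 1·3): 0.57 vs {0.12, 0.14, 0.26, 0.34} → pass.
Bur (methods 2·3): 0.48 vs {0.10, 0.14, 0.26, 0.34} → pass.
2 of 9 fail.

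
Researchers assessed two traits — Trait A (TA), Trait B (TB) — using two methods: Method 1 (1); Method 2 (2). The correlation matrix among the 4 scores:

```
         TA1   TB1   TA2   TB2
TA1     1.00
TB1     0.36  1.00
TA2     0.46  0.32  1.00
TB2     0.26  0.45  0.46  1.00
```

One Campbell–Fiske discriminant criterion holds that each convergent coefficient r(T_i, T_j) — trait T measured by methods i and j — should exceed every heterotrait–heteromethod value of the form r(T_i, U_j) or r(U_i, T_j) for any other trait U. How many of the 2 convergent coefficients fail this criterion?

0

Each convergent coefficient versus the relevant comparison correlations:
TA (methods 1·2): 0.46 vs {0.26, 0.32} → pass.
TB (methods 1·2): 0.45 vs {0.32, 0.26} → pass.
0 of 2 fail.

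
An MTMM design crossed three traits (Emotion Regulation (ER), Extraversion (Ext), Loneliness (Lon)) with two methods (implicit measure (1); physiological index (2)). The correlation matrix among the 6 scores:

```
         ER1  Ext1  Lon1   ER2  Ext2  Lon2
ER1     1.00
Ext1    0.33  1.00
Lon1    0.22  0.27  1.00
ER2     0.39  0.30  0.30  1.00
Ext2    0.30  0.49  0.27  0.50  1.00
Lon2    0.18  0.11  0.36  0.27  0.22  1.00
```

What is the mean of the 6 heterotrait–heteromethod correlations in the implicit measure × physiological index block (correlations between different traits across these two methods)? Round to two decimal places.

HTHM values (method 1 × method 2): 0.30, 0.18, 0.30, 0.11, 0.30, 0.27; mean = 1.46/6 = 0.24.

0.24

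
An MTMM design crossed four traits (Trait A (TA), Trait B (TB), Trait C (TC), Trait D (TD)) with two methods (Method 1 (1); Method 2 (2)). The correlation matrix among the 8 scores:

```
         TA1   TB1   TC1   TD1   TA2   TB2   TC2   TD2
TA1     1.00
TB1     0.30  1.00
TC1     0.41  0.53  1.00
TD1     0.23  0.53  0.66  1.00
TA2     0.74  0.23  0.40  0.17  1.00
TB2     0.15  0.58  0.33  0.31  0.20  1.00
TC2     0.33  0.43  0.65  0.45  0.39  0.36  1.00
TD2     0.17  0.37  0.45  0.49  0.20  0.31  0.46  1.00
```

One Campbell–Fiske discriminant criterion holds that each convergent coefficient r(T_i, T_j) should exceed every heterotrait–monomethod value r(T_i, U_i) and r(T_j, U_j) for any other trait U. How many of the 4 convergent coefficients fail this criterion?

2

Convergent coefficients and their comparison sets:
TA (methods 1·2): 0.74 vs {0.30, 0.20, 0.41, 0.39, 0.23, 0.20} → pass.
TB (methods 1·2): 0.58 vs {0.30, 0.20, 0.53, 0.36, 0.53, 0.31} → pass.
TC (methods 1·2): 0.65 vs {0.41, 0.39, 0.53, 0.36, 0.66, 0.46} → fail.
TD (methods 1·2): 0.49 vs {0.23, 0.20, 0.53, 0.31, 0.66, 0.46} → fail.
2 of 4 fail.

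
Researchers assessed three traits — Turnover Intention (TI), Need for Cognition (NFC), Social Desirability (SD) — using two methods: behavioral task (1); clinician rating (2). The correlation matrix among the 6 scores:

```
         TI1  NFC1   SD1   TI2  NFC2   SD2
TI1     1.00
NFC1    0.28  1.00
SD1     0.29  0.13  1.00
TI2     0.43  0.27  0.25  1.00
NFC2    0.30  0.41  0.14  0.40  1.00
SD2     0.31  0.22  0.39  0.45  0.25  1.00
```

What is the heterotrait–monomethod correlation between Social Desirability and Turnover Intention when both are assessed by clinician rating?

0.45

Different traits, same method: r(SD2, TI2) = 0.45.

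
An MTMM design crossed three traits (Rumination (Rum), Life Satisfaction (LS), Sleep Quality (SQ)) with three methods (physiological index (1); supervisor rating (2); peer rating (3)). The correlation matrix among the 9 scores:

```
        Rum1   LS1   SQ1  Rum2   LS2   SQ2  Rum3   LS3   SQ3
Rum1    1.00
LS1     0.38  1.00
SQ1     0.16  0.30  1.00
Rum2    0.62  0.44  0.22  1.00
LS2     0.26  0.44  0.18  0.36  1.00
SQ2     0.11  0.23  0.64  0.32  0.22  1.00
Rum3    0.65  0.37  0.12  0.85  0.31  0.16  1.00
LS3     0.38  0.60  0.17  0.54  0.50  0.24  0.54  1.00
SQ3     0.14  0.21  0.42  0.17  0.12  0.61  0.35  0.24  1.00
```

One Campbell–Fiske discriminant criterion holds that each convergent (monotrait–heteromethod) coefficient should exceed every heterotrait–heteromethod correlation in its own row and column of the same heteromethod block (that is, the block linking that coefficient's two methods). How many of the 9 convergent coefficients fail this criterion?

Convergent coefficients and their comparison sets:
Rum (methods 1·2): 0.62 vs {0.26, 0.44, 0.11, 0.22} → pass.
Rum (methods 1·3): 0.65 vs {0.38, 0.37, 0.14, 0.12} → pass.
Rum (methods 2·3): 0.85 vs {0.54, 0.31, 0.17, 0.16} → pass.
LS (methods 1·2): 0.44 vs {0.44, 0.26, 0.23, 0.18} → fail.
LS (methods 1·3): 0.60 vs {0.37, 0.38, 0.21, 0.17} → pass.
LS (methods 2·3): 0.50 vs {0.31, 0.54, 0.12, 0.24} → fail.
SQ (methods 1·2): 0.64 vs {0.22, 0.11, 0.18, 0.23} → pass.
SQ (methods 1·3): 0.42 vs {0.12, 0.14, 0.17, 0.21} → pass.
SQ (methods 2·3): 0.61 vs {0.16, 0.17, 0.24, 0.12} → pass.
2 of 9 fail.

2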